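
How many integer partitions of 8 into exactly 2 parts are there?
p(8, 2 parts) = 4

Partitions of n into exactly k parts ↔ partitions of n − k into at most k parts (subtract 1 from each part). For n = 8, k = 2, the partitions are: 7+1, 6+2, 5+3, 4+4. Count = 4.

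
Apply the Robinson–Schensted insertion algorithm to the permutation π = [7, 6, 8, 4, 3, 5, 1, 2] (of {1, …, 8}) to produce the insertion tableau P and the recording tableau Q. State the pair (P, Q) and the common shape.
P = [1, 2] / [3, 5] / [4, 8] / [6] / [7];  Q = [1, 3] / [2, 6] / [4, 8] / [5] / [7];  common shape = (2, 2, 2, 1, 1)

Row-insert the values π_1, π_2, … into P one at a time, bumping the leftmost entry strictly greater than the inserted value down to the next row. The recording tableau Q records, in position (i, j), the step at which that cell was added to P.
  Insert 7 (step 1): P = [7];  Q = [1]
  Insert 6 (step 2): P = [6] / [7];  Q = [1] / [2]
  Insert 8 (step 3): P = [6, 8] / [7];  Q = [1, 3] / [2]
  Insert 4 (step 4): P = [4, 8] / [6] / [7];  Q = [1, 3] / [2] / [4]
  Insert 3 (step 5): P = [3, 8] / [4] / [6] / [7];  Q = [1, 3] / [2] / [4] / [5]
  Insert 5 (step 6): P = [3, 5] / [4, 8] / [6] / [7];  Q = [1, 3] / [2, 6] / [4] / [5]
  Insert 1 (step 7): P = [1, 5] / [3, 8] / [4] / [6] / [7];  Q = [1, 3] / [2, 6] / [4] / [5] / [7]
  Insert 2 (step 8): P = [1, 2] / [3, 5] / [4, 8] / [6] / [7];  Q = [1, 3] / [2, 6] / [4, 8] / [5] / [7]
Final shape: (2, 2, 2, 1, 1).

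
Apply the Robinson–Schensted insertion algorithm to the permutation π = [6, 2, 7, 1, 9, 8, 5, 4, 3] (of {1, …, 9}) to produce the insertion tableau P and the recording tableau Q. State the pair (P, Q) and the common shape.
P = [1, 3, 8] / [2, 4] / [5, 7] / [6] / [9];  Q = [1, 3, 5] / [2, 6] / [4, 7] / [8] / [9];  common shape = (3, 2, 2, 1, 1)

Row-insert the values π_1, π_2, … into P one at a time, bumping the leftmost entry strictly greater than the inserted value down to the next row. The recording tableau Q records, in position (i, j), the step at which that cell was added to P.
  Insert 6 (step 1): P = [6];  Q = [1]
  Insert 2 (step 2): P = [2] / [6];  Q = [1] / [2]
  Insert 7 (step 3): P = [2, 7] / [6];  Q = [1, 3] / [2]
  Insert 1 (step 4): P = [1, 7] / [2] / [6];  Q = [1, 3] / [2] / [4]
  Insert 9 (step 5): P = [1, 7, 9] / [2] / [6];  Q = [1, 3, 5] / [2] / [4]
  Insert 8 (step 6): P = [1, 7, 8] / [2, 9] / [6];  Q = [1, 3, 5] / [2, 6] / [4]
  Insert 5 (step 7): P = [1, 5, 8] / [2, 7] / [6, 9];  Q = [1, 3, 5] / [2, 6] / [4, 7]
  Insert 4 (step 8): P = [1, 4, 8] / [2, 5] / [6, 7] / [9];  Q = [1, 3, 5] / [2, 6] / [4, 7] / [8]
  Insert 3 (step 9): P = [1, 3, 8] / [2, 4] / [5, 7] / [6] / [9];  Q = [1, 3, 5] / [2, 6] / [4, 7] / [8] / [9]
Final shape: (3, 2, 2, 1, 1).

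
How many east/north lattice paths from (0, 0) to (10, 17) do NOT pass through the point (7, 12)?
Number of paths = 5614557

Total paths from (0, 0) to (10, 17): C(27, 10) = 8436285. Paths through (7, 12): (paths (0, 0) → (7, 12)) × (paths (7, 12) → (10, 17)) = C(19, 7) · C(8, 3) = 50388 · 56 = 2821728. Avoidance count = 8436285 − 2821728 = 5614557.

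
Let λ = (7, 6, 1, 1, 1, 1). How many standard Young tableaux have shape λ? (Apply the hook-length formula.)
# SYT of shape (7, 6, 1, 1, 1, 1) = 408408

Hook-length formula: f^λ = n! / Π hook(c), product over all cells c of the Young diagram. For λ = (7, 6, 1, 1, 1, 1), n = 17 boxes. Hook lengths by row (left-to-right, top-to-bottom): [12, 7, 6, 5, 4, 3, 1]; [10, 5, 4, 3, 2, 1]; [4]; [3]; [2]; [1]. Product of hooks = 870912000. So f^λ = 17! / 870912000 = 355687428096000 / 870912000 = 408408.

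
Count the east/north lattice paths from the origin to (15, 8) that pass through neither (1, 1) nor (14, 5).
Number of paths = 230282

Inclusion–exclusion. Total paths: C(23, 15) = 490314. Through P₁: C(2, 1)·C(21, 14) = 232560. Through P₂: C(19, 14)·C(4, 1) = 46512. Since P₁ is strictly southwest of P₂, a monotone path through both must visit P₁ then P₂; paths through both = C(2, 1)·C(17, 13)·C(4, 1) = 19040. Avoid both = 490314 − 232560 − 46512 + 19040 = 230282.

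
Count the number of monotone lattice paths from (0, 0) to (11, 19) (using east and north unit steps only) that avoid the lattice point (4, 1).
Number of paths = 52223800

Total paths from (0, 0) to (11, 19): C(30, 11) = 54627300. Paths through (4, 1): (paths (0, 0) → (4, 1)) × (paths (4, 1) → (11, 19)) = C(5, 4) · C(25, 7) = 5 · 480700 = 2403500. Avoidance count = 54627300 − 2403500 = 52223800.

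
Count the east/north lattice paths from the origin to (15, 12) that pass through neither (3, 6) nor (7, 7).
Number of paths = 11948040

Inclusion–exclusion. Total paths: C(27, 15) = 17383860. Through P₁: C(9, 3)·C(18, 12) = 1559376. Through P₂: C(14, 7)·C(13, 8) = 4416984. Since P₁ is strictly southwest of P₂, a monotone path through both must visit P₁ then P₂; paths through both = C(9, 3)·C(5, 4)·C(13, 8) = 540540. Avoid both = 17383860 − 1559376 − 4416984 + 540540 = 11948040.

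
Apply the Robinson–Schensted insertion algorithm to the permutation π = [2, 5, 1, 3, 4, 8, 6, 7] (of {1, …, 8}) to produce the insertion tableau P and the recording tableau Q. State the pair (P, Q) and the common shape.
P = [1, 3, 4, 6, 7] / [2, 5, 8];  Q = [1, 2, 5, 6, 8] / [3, 4, 7];  common shape = (5, 3)

Row-insert the values π_1, π_2, … into P one at a time, bumping the leftmost entry strictly greater than the inserted value down to the next row. The recording tableau Q records, in position (i, j), the step at which that cell was added to P.
  Insert 2 (step 1): P = [2];  Q = [1]
  Insert 5 (step 2): P = [2, 5];  Q = [1, 2]
  Insert 1 (step 3): P = [1, 5] / [2];  Q = [1, 2] / [3]
  Insert 3 (step 4): P = [1, 3] / [2, 5];  Q = [1, 2] / [3, 4]
  Insert 4 (step 5): P = [1, 3, 4] / [2, 5];  Q = [1, 2, 5] / [3, 4]
  Insert 8 (step 6): P = [1, 3, 4, 8] / [2, 5];  Q = [1, 2, 5, 6] / [3, 4]
  Insert 6 (step 7): P = [1, 3, 4, 6] / [2, 5, 8];  Q = [1, 2, 5, 6] / [3, 4, 7]
  Insert 7 (step 8): P = [1, 3, 4, 6, 7] / [2, 5, 8];  Q = [1, 2, 5, 6, 8] / [3, 4, 7]
Final shape: (5, 3).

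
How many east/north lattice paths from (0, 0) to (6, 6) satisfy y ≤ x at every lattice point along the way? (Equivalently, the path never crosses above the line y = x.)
Number of paths = 132

By the reflection principle (André's argument), the number of monotone paths to (6, 6) with n ≤ m that never go above y = x is C(12, 6) − C(12, 7) = 924 − 792 = 132.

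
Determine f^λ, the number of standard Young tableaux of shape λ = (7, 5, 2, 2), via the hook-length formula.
# SYT of shape (7, 5, 2, 2) = 320320

Hook-length formula: f^λ = n! / Π hook(c), product over all cells c of the Young diagram. For λ = (7, 5, 2, 2), n = 16 boxes. Hook lengths by row (left-to-right, top-to-bottom): [10, 9, 6, 5, 4, 2, 1]; [7, 6, 3, 2, 1]; [3, 2]; [2, 1]. Product of hooks = 65318400. So f^λ = 16! / 65318400 = 20922789888000 / 65318400 = 320320.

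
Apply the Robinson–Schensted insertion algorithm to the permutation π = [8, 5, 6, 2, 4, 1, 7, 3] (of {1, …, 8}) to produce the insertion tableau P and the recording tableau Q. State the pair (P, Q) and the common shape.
P = [1, 3, 7] / [2, 4] / [5, 6] / [8];  Q = [1, 3, 7] / [2, 5] / [4, 8] / [6];  common shape = (3, 2, 2, 1)

Row-insert the values π_1, π_2, … into P one at a time, bumping the leftmost entry strictly greater than the inserted value down to the next row. The recording tableau Q records, in position (i, j), the step at which that cell was added to P.
  Insert 8 (step 1): P = [8];  Q = [1]
  Insert 5 (step 2): P = [5] / [8];  Q = [1] / [2]
  Insert 6 (step 3): P = [5, 6] / [8];  Q = [1, 3] / [2]
  Insert 2 (step 4): P = [2, 6] / [5] / [8];  Q = [1, 3] / [2] / [4]
  Insert 4 (step 5): P = [2, 4] / [5, 6] / [8];  Q = [1, 3] / [2, 5] / [4]
  Insert 1 (step 6): P = [1, 4] / [2, 6] / [5] / [8];  Q = [1, 3] / [2, 5] / [4] / [6]
  Insert 7 (step 7): P = [1, 4, 7] / [2, 6] / [5] / [8];  Q = [1, 3, 7] / [2, 5] / [4] / [6]
  Insert 3 (step 8): P = [1, 3, 7] / [2, 4] / [5, 6] / [8];  Q = [1, 3, 7] / [2, 5] / [4, 8] / [6]
Final shape: (3, 2, 2, 1).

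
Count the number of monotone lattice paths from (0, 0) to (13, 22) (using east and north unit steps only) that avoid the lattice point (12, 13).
Number of paths = 1424334800

Total paths from (0, 0) to (13, 22): C(35, 13) = 1476337800. Paths through (12, 13): (paths (0, 0) → (12, 13)) × (paths (12, 13) → (13, 22)) = C(25, 12) · C(10, 1) = 5200300 · 10 = 52003000. Avoidance count = 1476337800 − 52003000 = 1424334800.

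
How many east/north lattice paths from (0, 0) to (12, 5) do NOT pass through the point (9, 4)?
Number of paths = 3328

Total paths from (0, 0) to (12, 5): C(17, 12) = 6188. Paths through (9, 4): (paths (0, 0) → (9, 4)) × (paths (9, 4) → (12, 5)) = C(13, 9) · C(4, 3) = 715 · 4 = 2860. Avoidance count = 6188 − 2860 = 3328.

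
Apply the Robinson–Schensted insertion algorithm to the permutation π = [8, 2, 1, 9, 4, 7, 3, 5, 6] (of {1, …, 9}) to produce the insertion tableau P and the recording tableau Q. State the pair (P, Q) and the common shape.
P = [1, 3, 5, 6] / [2, 4, 7] / [8, 9];  Q = [1, 4, 6, 9] / [2, 5, 8] / [3, 7];  common shape = (4, 3, 2)

Row-insert the values π_1, π_2, … into P one at a time, bumping the leftmost entry strictly greater than the inserted value down to the next row. The recording tableau Q records, in position (i, j), the step at which that cell was added to P.
  Insert 8 (step 1): P = [8];  Q = [1]
  Insert 2 (step 2): P = [2] / [8];  Q = [1] / [2]
  Insert 1 (step 3): P = [1] / [2] / [8];  Q = [1] / [2] / [3]
  Insert 9 (step 4): P = [1, 9] / [2] / [8];  Q = [1, 4] / [2] / [3]
  Insert 4 (step 5): P = [1, 4] / [2, 9] / [8];  Q = [1, 4] / [2, 5] / [3]
  Insert 7 (step 6): P = [1, 4, 7] / [2, 9] / [8];  Q = [1, 4, 6] / [2, 5] / [3]
  Insert 3 (step 7): P = [1, 3, 7] / [2, 4] / [8, 9];  Q = [1, 4, 6] / [2, 5] / [3, 7]
  Insert 5 (step 8): P = [1, 3, 5] / [2, 4, 7] / [8, 9];  Q = [1, 4, 6] / [2, 5, 8] / [3, 7]
  Insert 6 (step 9): P = [1, 3, 5, 6] / [2, 4, 7] / [8, 9];  Q = [1, 4, 6, 9] / [2, 5, 8] / [3, 7]
Final shape: (4, 3, 2).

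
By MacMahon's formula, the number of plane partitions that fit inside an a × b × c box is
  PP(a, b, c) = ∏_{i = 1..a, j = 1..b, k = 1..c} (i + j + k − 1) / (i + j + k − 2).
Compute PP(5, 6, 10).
PP(5, 6, 10) = 559611782036736

Evaluate the triple product over i = 1..5, j = 1..6, k = 1..10. The factors are (2/1) · (3/2) · (4/3) · (5/4) · (6/5) · (7/6) · (8/7) · (9/8) · … (300 factors total). The numerators and denominators telescope so the product is an integer; carrying out the multiplication exactly gives PP(5, 6, 10) = 559611782036736.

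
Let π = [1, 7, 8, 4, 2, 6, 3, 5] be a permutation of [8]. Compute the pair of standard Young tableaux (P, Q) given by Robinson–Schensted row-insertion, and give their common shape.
P = [1, 2, 3, 5] / [4, 6] / [7, 8];  Q = [1, 2, 3, 8] / [4, 6] / [5, 7];  common shape = (4, 2, 2)

Row-insert the values π_1, π_2, … into P one at a time, bumping the leftmost entry strictly greater than the inserted value down to the next row. The recording tableau Q records, in position (i, j), the step at which that cell was added to P.
  Insert 1 (step 1): P = [1];  Q = [1]
  Insert 7 (step 2): P = [1, 7];  Q = [1, 2]
  Insert 8 (step 3): P = [1, 7, 8];  Q = [1, 2, 3]
  Insert 4 (step 4): P = [1, 4, 8] / [7];  Q = [1, 2, 3] / [4]
  Insert 2 (step 5): P = [1, 2, 8] / [4] / [7];  Q = [1, 2, 3] / [4] / [5]
  Insert 6 (step 6): P = [1, 2, 6] / [4, 8] / [7];  Q = [1, 2, 3] / [4, 6] / [5]
  Insert 3 (step 7): P = [1, 2, 3] / [4, 6] / [7, 8];  Q = [1, 2, 3] / [4, 6] / [5, 7]
  Insert 5 (step 8): P = [1, 2, 3, 5] / [4, 6] / [7, 8];  Q = [1, 2, 3, 8] / [4, 6] / [5, 7]
Final shape: (4, 2, 2).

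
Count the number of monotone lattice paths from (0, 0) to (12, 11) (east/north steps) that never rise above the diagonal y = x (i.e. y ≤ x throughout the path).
Number of paths = 208012

By the reflection principle (André's argument), the number of monotone paths to (12, 11) with n ≤ m that never go above y = x is C(23, 12) − C(23, 13) = 1352078 − 1144066 = 208012.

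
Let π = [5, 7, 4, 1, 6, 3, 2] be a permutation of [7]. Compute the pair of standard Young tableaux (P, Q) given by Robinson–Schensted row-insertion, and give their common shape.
P = [1, 2] / [3, 6] / [4, 7] / [5];  Q = [1, 2] / [3, 5] / [4, 6] / [7];  common shape = (2, 2, 2, 1)

Row-insert the values π_1, π_2, … into P one at a time, bumping the leftmost entry strictly greater than the inserted value down to the next row. The recording tableau Q records, in position (i, j), the step at which that cell was added to P.
  Insert 5 (step 1): P = [5];  Q = [1]
  Insert 7 (step 2): P = [5, 7];  Q = [1, 2]
  Insert 4 (step 3): P = [4, 7] / [5];  Q = [1, 2] / [3]
  Insert 1 (step 4): P = [1, 7] / [4] / [5];  Q = [1, 2] / [3] / [4]
  Insert 6 (step 5): P = [1, 6] / [4, 7] / [5];  Q = [1, 2] / [3, 5] / [4]
  Insert 3 (step 6): P = [1, 3] / [4, 6] / [5, 7];  Q = [1, 2] / [3, 5] / [4, 6]
  Insert 2 (step 7): P = [1, 2] / [3, 6] / [4, 7] / [5];  Q = [1, 2] / [3, 5] / [4, 6] / [7]
Final shape: (2, 2, 2, 1).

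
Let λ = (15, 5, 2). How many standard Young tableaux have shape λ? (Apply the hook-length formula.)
# SYT of shape (15, 5, 2) = 1448370

Hook-length formula: f^λ = n! / Π hook(c), product over all cells c of the Young diagram. For λ = (15, 5, 2), n = 22 boxes. Hook lengths by row (left-to-right, top-to-bottom): [17, 16, 14, 13, 12, 10, 9, 8, 7, 6, 5, 4, 3, 2, 1]; [6, 5, 3, 2, 1]; [2, 1]. Product of hooks = 776045297664000. So f^λ = 22! / 776045297664000 = 1124000727777607680000 / 776045297664000 = 1448370.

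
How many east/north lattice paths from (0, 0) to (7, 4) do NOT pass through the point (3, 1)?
Number of paths = 190

Total paths from (0, 0) to (7, 4): C(11, 7) = 330. Paths through (3, 1): (paths (0, 0) → (3, 1)) × (paths (3, 1) → (7, 4)) = C(4, 3) · C(7, 4) = 4 · 35 = 140. Avoidance count = 330 − 140 = 190.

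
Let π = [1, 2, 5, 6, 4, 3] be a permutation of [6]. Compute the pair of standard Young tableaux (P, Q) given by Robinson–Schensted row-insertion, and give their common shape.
P = [1, 2, 3, 6] / [4] / [5];  Q = [1, 2, 3, 4] / [5] / [6];  common shape = (4, 1, 1)

Row-insert the values π_1, π_2, … into P one at a time, bumping the leftmost entry strictly greater than the inserted value down to the next row. The recording tableau Q records, in position (i, j), the step at which that cell was added to P.
  Insert 1 (step 1): P = [1];  Q = [1]
  Insert 2 (step 2): P = [1, 2];  Q = [1, 2]
  Insert 5 (step 3): P = [1, 2, 5];  Q = [1, 2, 3]
  Insert 6 (step 4): P = [1, 2, 5, 6];  Q = [1, 2, 3, 4]
  Insert 4 (step 5): P = [1, 2, 4, 6] / [5];  Q = [1, 2, 3, 4] / [5]
  Insert 3 (step 6): P = [1, 2, 3, 6] / [4] / [5];  Q = [1, 2, 3, 4] / [5] / [6]
Final shape: (4, 1, 1).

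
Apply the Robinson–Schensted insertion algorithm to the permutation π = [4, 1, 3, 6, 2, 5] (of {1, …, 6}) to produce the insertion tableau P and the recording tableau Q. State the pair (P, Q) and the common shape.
P = [1, 2, 5] / [3, 6] / [4];  Q = [1, 3, 4] / [2, 6] / [5];  common shape = (3, 2, 1)

Row-insert the values π_1, π_2, … into P one at a time, bumping the leftmost entry strictly greater than the inserted value down to the next row. The recording tableau Q records, in position (i, j), the step at which that cell was added to P.
  Insert 4 (step 1): P = [4];  Q = [1]
  Insert 1 (step 2): P = [1] / [4];  Q = [1] / [2]
  Insert 3 (step 3): P = [1, 3] / [4];  Q = [1, 3] / [2]
  Insert 6 (step 4): P = [1, 3, 6] / [4];  Q = [1, 3, 4] / [2]
  Insert 2 (step 5): P = [1, 2, 6] / [3] / [4];  Q = [1, 3, 4] / [2] / [5]
  Insert 5 (step 6): P = [1, 2, 5] / [3, 6] / [4];  Q = [1, 3, 4] / [2, 6] / [5]
Final shape: (3, 2, 1).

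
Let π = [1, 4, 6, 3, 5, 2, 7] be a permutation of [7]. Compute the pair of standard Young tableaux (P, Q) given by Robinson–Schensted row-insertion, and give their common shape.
P = [1, 2, 5, 7] / [3, 6] / [4];  Q = [1, 2, 3, 7] / [4, 5] / [6];  common shape = (4, 2, 1)

Row-insert the values π_1, π_2, … into P one at a time, bumping the leftmost entry strictly greater than the inserted value down to the next row. The recording tableau Q records, in position (i, j), the step at which that cell was added to P.
  Insert 1 (step 1): P = [1];  Q = [1]
  Insert 4 (step 2): P = [1, 4];  Q = [1, 2]
  Insert 6 (step 3): P = [1, 4, 6];  Q = [1, 2, 3]
  Insert 3 (step 4): P = [1, 3, 6] / [4];  Q = [1, 2, 3] / [4]
  Insert 5 (step 5): P = [1, 3, 5] / [4, 6];  Q = [1, 2, 3] / [4, 5]
  Insert 2 (step 6): P = [1, 2, 5] / [3, 6] / [4];  Q = [1, 2, 3] / [4, 5] / [6]
  Insert 7 (step 7): P = [1, 2, 5, 7] / [3, 6] / [4];  Q = [1, 2, 3, 7] / [4, 5] / [6]
Final shape: (4, 2, 1).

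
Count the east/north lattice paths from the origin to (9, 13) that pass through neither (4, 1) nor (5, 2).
Number of paths = 451465

Inclusion–exclusion. Total paths: C(22, 9) = 497420. Through P₁: C(5, 4)·C(17, 5) = 30940. Through P₂: C(7, 5)·C(15, 4) = 28665. Since P₁ is strictly southwest of P₂, a monotone path through both must visit P₁ then P₂; paths through both = C(5, 4)·C(2, 1)·C(15, 4) = 13650. Avoid both = 497420 − 30940 − 28665 + 13650 = 451465.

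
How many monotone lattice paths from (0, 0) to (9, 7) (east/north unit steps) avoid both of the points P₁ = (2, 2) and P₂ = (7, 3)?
Number of paths = 5428

Inclusion–exclusion. Total paths: C(16, 9) = 11440. Through P₁: C(4, 2)·C(12, 7) = 4752. Through P₂: C(10, 7)·C(6, 2) = 1800. Since P₁ is strictly southwest of P₂, a monotone path through both must visit P₁ then P₂; paths through both = C(4, 2)·C(6, 5)·C(6, 2) = 540. Avoid both = 11440 − 4752 − 1800 + 540 = 5428.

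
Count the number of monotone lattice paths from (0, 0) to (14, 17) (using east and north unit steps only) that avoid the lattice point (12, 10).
Number of paths = 241903269

Total paths from (0, 0) to (14, 17): C(31, 14) = 265182525. Paths through (12, 10): (paths (0, 0) → (12, 10)) × (paths (12, 10) → (14, 17)) = C(22, 12) · C(9, 2) = 646646 · 36 = 23279256. Avoidance count = 265182525 − 23279256 = 241903269.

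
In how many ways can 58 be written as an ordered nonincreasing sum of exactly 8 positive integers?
p(58, 8 parts) = 30588

Partitions of n into exactly k parts are in bijection with partitions of n − k into at most k parts (subtract 1 from each part). So p(58, exactly 8) = p(50, parts ≤ 8). Computing via the recurrence p(m, j) = p(m, j−1) + p(m−j, j) gives 30588.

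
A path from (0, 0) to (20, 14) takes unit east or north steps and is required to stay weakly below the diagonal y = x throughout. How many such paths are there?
Number of paths = 463991880

By the reflection principle (André's argument), the number of monotone paths to (20, 14) with n ≤ m that never go above y = x is C(34, 20) − C(34, 21) = 1391975640 − 927983760 = 463991880.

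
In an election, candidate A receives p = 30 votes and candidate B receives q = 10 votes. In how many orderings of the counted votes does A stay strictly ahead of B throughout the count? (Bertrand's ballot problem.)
Strict-lead orderings = 423830264

Total orderings of the 40 votes with 30 for A: C(40, 30) = 847660528. By the Bertrand ballot formula (Cycle Lemma / reflection principle), the number of orderings in which A is strictly ahead of B throughout is (p − q)/(p + q) · C(p + q, p) = (30 − 10)/(30 + 10) · 847660528 = 423830264.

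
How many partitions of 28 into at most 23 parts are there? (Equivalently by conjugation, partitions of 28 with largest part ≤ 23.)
p(28, parts ≤ 23) = 3706

Use the recurrence p(n, m) = p(n, m−1) + p(n−m, m): either the largest part is < m (count p(n, m−1)) or the largest part is exactly m (remove one copy of m, count p(n−m, m)). With p(0, ·) = 1 this gives p(28, parts ≤ 23) = 3706. (By conjugating Young diagrams, this also counts partitions of 28 into at most 23 parts.)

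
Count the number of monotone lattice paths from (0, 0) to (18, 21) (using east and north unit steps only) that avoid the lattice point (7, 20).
Number of paths = 62348487630

Total paths from (0, 0) to (18, 21): C(39, 18) = 62359143990. Paths through (7, 20): (paths (0, 0) → (7, 20)) × (paths (7, 20) → (18, 21)) = C(27, 7) · C(12, 11) = 888030 · 12 = 10656360. Avoidance count = 62359143990 − 10656360 = 62348487630.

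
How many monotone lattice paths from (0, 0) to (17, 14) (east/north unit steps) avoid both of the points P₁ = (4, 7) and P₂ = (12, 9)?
Number of paths = 169272765

Inclusion–exclusion. Total paths: C(31, 17) = 265182525. Through P₁: C(11, 4)·C(20, 13) = 25581600. Through P₂: C(21, 12)·C(10, 5) = 74070360. Since P₁ is strictly southwest of P₂, a monotone path through both must visit P₁ then P₂; paths through both = C(11, 4)·C(10, 8)·C(10, 5) = 3742200. Avoid both = 265182525 − 25581600 − 74070360 + 3742200 = 169272765.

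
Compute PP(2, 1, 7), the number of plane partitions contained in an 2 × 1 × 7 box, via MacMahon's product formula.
PP(2, 1, 7) = 36

Evaluate the triple product over i = 1..2, j = 1..1, k = 1..7. The factors are (2/1) · (3/2) · (4/3) · (5/4) · (6/5) · (7/6) · (8/7) · (3/2) · … (14 factors total). The numerators and denominators telescope so the product is an integer; carrying out the multiplication exactly gives PP(2, 1, 7) = 36.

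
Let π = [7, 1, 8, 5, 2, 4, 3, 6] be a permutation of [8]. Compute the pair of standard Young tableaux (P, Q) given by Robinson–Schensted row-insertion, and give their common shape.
P = [1, 2, 3, 6] / [4, 8] / [5] / [7];  Q = [1, 3, 6, 8] / [2, 4] / [5] / [7];  common shape = (4, 2, 1, 1)

Row-insert the values π_1, π_2, … into P one at a time, bumping the leftmost entry strictly greater than the inserted value down to the next row. The recording tableau Q records, in position (i, j), the step at which that cell was added to P.
  Insert 7 (step 1): P = [7];  Q = [1]
  Insert 1 (step 2): P = [1] / [7];  Q = [1] / [2]
  Insert 8 (step 3): P = [1, 8] / [7];  Q = [1, 3] / [2]
  Insert 5 (step 4): P = [1, 5] / [7, 8];  Q = [1, 3] / [2, 4]
  Insert 2 (step 5): P = [1, 2] / [5, 8] / [7];  Q = [1, 3] / [2, 4] / [5]
  Insert 4 (step 6): P = [1, 2, 4] / [5, 8] / [7];  Q = [1, 3, 6] / [2, 4] / [5]
  Insert 3 (step 7): P = [1, 2, 3] / [4, 8] / [5] / [7];  Q = [1, 3, 6] / [2, 4] / [5] / [7]
  Insert 6 (step 8): P = [1, 2, 3, 6] / [4, 8] / [5] / [7];  Q = [1, 3, 6, 8] / [2, 4] / [5] / [7]
Final shape: (4, 2, 1, 1).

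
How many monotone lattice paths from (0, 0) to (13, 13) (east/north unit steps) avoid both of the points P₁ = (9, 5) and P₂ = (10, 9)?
Number of paths = 6526730

Inclusion–exclusion. Total paths: C(26, 13) = 10400600. Through P₁: C(14, 9)·C(12, 4) = 990990. Through P₂: C(19, 10)·C(7, 3) = 3233230. Since P₁ is strictly southwest of P₂, a monotone path through both must visit P₁ then P₂; paths through both = C(14, 9)·C(5, 1)·C(7, 3) = 350350. Avoid both = 10400600 − 990990 − 3233230 + 350350 = 6526730.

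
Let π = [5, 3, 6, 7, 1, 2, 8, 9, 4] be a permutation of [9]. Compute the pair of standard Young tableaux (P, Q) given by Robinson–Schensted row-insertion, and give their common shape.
P = [1, 2, 4, 8, 9] / [3, 6, 7] / [5];  Q = [1, 3, 4, 7, 8] / [2, 6, 9] / [5];  common shape = (5, 3, 1)

Row-insert the values π_1, π_2, … into P one at a time, bumping the leftmost entry strictly greater than the inserted value down to the next row. The recording tableau Q records, in position (i, j), the step at which that cell was added to P.
  Insert 5 (step 1): P = [5];  Q = [1]
  Insert 3 (step 2): P = [3] / [5];  Q = [1] / [2]
  Insert 6 (step 3): P = [3, 6] / [5];  Q = [1, 3] / [2]
  Insert 7 (step 4): P = [3, 6, 7] / [5];  Q = [1, 3, 4] / [2]
  Insert 1 (step 5): P = [1, 6, 7] / [3] / [5];  Q = [1, 3, 4] / [2] / [5]
  Insert 2 (step 6): P = [1, 2, 7] / [3, 6] / [5];  Q = [1, 3, 4] / [2, 6] / [5]
  Insert 8 (step 7): P = [1, 2, 7, 8] / [3, 6] / [5];  Q = [1, 3, 4, 7] / [2, 6] / [5]
  Insert 9 (step 8): P = [1, 2, 7, 8, 9] / [3, 6] / [5];  Q = [1, 3, 4, 7, 8] / [2, 6] / [5]
  Insert 4 (step 9): P = [1, 2, 4, 8, 9] / [3, 6, 7] / [5];  Q = [1, 3, 4, 7, 8] / [2, 6, 9] / [5]
Final shape: (5, 3, 1).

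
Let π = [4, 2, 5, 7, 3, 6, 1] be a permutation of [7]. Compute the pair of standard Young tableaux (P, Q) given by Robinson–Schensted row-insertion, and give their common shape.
P = [1, 3, 6] / [2, 5, 7] / [4];  Q = [1, 3, 4] / [2, 5, 6] / [7];  common shape = (3, 3, 1)

Row-insert the values π_1, π_2, … into P one at a time, bumping the leftmost entry strictly greater than the inserted value down to the next row. The recording tableau Q records, in position (i, j), the step at which that cell was added to P.
  Insert 4 (step 1): P = [4];  Q = [1]
  Insert 2 (step 2): P = [2] / [4];  Q = [1] / [2]
  Insert 5 (step 3): P = [2, 5] / [4];  Q = [1, 3] / [2]
  Insert 7 (step 4): P = [2, 5, 7] / [4];  Q = [1, 3, 4] / [2]
  Insert 3 (step 5): P = [2, 3, 7] / [4, 5];  Q = [1, 3, 4] / [2, 5]
  Insert 6 (step 6): P = [2, 3, 6] / [4, 5, 7];  Q = [1, 3, 4] / [2, 5, 6]
  Insert 1 (step 7): P = [1, 3, 6] / [2, 5, 7] / [4];  Q = [1, 3, 4] / [2, 5, 6] / [7]
Final shape: (3, 3, 1).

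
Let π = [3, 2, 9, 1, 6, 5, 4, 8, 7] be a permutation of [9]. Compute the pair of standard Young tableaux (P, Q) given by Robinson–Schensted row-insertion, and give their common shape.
P = [1, 4, 7] / [2, 5, 8] / [3, 6] / [9];  Q = [1, 3, 8] / [2, 5, 9] / [4, 6] / [7];  common shape = (3, 3, 2, 1)

Row-insert the values π_1, π_2, … into P one at a time, bumping the leftmost entry strictly greater than the inserted value down to the next row. The recording tableau Q records, in position (i, j), the step at which that cell was added to P.
  Insert 3 (step 1): P = [3];  Q = [1]
  Insert 2 (step 2): P = [2] / [3];  Q = [1] / [2]
  Insert 9 (step 3): P = [2, 9] / [3];  Q = [1, 3] / [2]
  Insert 1 (step 4): P = [1, 9] / [2] / [3];  Q = [1, 3] / [2] / [4]
  Insert 6 (step 5): P = [1, 6] / [2, 9] / [3];  Q = [1, 3] / [2, 5] / [4]
  Insert 5 (step 6): P = [1, 5] / [2, 6] / [3, 9];  Q = [1, 3] / [2, 5] / [4, 6]
  Insert 4 (step 7): P = [1, 4] / [2, 5] / [3, 6] / [9];  Q = [1, 3] / [2, 5] / [4, 6] / [7]
  Insert 8 (step 8): P = [1, 4, 8] / [2, 5] / [3, 6] / [9];  Q = [1, 3, 8] / [2, 5] / [4, 6] / [7]
  Insert 7 (step 9): P = [1, 4, 7] / [2, 5, 8] / [3, 6] / [9];  Q = [1, 3, 8] / [2, 5, 9] / [4, 6] / [7]
Final shape: (3, 3, 2, 1).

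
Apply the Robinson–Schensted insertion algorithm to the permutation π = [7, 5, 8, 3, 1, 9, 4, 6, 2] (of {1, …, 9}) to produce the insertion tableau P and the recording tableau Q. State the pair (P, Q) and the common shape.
P = [1, 2, 6] / [3, 4, 9] / [5, 8] / [7];  Q = [1, 3, 6] / [2, 7, 8] / [4, 9] / [5];  common shape = (3, 3, 2, 1)

Row-insert the values π_1, π_2, … into P one at a time, bumping the leftmost entry strictly greater than the inserted value down to the next row. The recording tableau Q records, in position (i, j), the step at which that cell was added to P.
  Insert 7 (step 1): P = [7];  Q = [1]
  Insert 5 (step 2): P = [5] / [7];  Q = [1] / [2]
  Insert 8 (step 3): P = [5, 8] / [7];  Q = [1, 3] / [2]
  Insert 3 (step 4): P = [3, 8] / [5] / [7];  Q = [1, 3] / [2] / [4]
  Insert 1 (step 5): P = [1, 8] / [3] / [5] / [7];  Q = [1, 3] / [2] / [4] / [5]
  Insert 9 (step 6): P = [1, 8, 9] / [3] / [5] / [7];  Q = [1, 3, 6] / [2] / [4] / [5]
  Insert 4 (step 7): P = [1, 4, 9] / [3, 8] / [5] / [7];  Q = [1, 3, 6] / [2, 7] / [4] / [5]
  Insert 6 (step 8): P = [1, 4, 6] / [3, 8, 9] / [5] / [7];  Q = [1, 3, 6] / [2, 7, 8] / [4] / [5]
  Insert 2 (step 9): P = [1, 2, 6] / [3, 4, 9] / [5, 8] / [7];  Q = [1, 3, 6] / [2, 7, 8] / [4, 9] / [5]
Final shape: (3, 3, 2, 1).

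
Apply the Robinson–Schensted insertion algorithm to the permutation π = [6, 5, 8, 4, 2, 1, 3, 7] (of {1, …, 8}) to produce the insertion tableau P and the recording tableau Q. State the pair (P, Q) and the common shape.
P = [1, 3, 7] / [2, 8] / [4] / [5] / [6];  Q = [1, 3, 8] / [2, 7] / [4] / [5] / [6];  common shape = (3, 2, 1, 1, 1)

Row-insert the values π_1, π_2, … into P one at a time, bumping the leftmost entry strictly greater than the inserted value down to the next row. The recording tableau Q records, in position (i, j), the step at which that cell was added to P.
  Insert 6 (step 1): P = [6];  Q = [1]
  Insert 5 (step 2): P = [5] / [6];  Q = [1] / [2]
  Insert 8 (step 3): P = [5, 8] / [6];  Q = [1, 3] / [2]
  Insert 4 (step 4): P = [4, 8] / [5] / [6];  Q = [1, 3] / [2] / [4]
  Insert 2 (step 5): P = [2, 8] / [4] / [5] / [6];  Q = [1, 3] / [2] / [4] / [5]
  Insert 1 (step 6): P = [1, 8] / [2] / [4] / [5] / [6];  Q = [1, 3] / [2] / [4] / [5] / [6]
  Insert 3 (step 7): P = [1, 3] / [2, 8] / [4] / [5] / [6];  Q = [1, 3] / [2, 7] / [4] / [5] / [6]
  Insert 7 (step 8): P = [1, 3, 7] / [2, 8] / [4] / [5] / [6];  Q = [1, 3, 8] / [2, 7] / [4] / [5] / [6]
Final shape: (3, 2, 1, 1, 1).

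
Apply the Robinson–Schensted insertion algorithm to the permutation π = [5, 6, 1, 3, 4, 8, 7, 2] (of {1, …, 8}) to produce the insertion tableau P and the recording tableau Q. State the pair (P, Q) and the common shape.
P = [1, 2, 4, 7] / [3, 6, 8] / [5];  Q = [1, 2, 5, 6] / [3, 4, 7] / [8];  common shape = (4, 3, 1)

Row-insert the values π_1, π_2, … into P one at a time, bumping the leftmost entry strictly greater than the inserted value down to the next row. The recording tableau Q records, in position (i, j), the step at which that cell was added to P.
  Insert 5 (step 1): P = [5];  Q = [1]
  Insert 6 (step 2): P = [5, 6];  Q = [1, 2]
  Insert 1 (step 3): P = [1, 6] / [5];  Q = [1, 2] / [3]
  Insert 3 (step 4): P = [1, 3] / [5, 6];  Q = [1, 2] / [3, 4]
  Insert 4 (step 5): P = [1, 3, 4] / [5, 6];  Q = [1, 2, 5] / [3, 4]
  Insert 8 (step 6): P = [1, 3, 4, 8] / [5, 6];  Q = [1, 2, 5, 6] / [3, 4]
  Insert 7 (step 7): P = [1, 3, 4, 7] / [5, 6, 8];  Q = [1, 2, 5, 6] / [3, 4, 7]
  Insert 2 (step 8): P = [1, 2, 4, 7] / [3, 6, 8] / [5];  Q = [1, 2, 5, 6] / [3, 4, 7] / [8]
Final shape: (4, 3, 1).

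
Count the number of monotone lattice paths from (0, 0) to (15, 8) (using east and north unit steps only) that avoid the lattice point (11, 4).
Number of paths = 394764

Total paths from (0, 0) to (15, 8): C(23, 15) = 490314. Paths through (11, 4): (paths (0, 0) → (11, 4)) × (paths (11, 4) → (15, 8)) = C(15, 11) · C(8, 4) = 1365 · 70 = 95550. Avoidance count = 490314 − 95550 = 394764.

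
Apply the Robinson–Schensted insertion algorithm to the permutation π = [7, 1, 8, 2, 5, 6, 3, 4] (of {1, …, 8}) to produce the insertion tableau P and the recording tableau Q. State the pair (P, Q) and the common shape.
P = [1, 2, 3, 4] / [5, 6] / [7, 8];  Q = [1, 3, 5, 6] / [2, 4] / [7, 8];  common shape = (4, 2, 2)

Row-insert the values π_1, π_2, … into P one at a time, bumping the leftmost entry strictly greater than the inserted value down to the next row. The recording tableau Q records, in position (i, j), the step at which that cell was added to P.
  Insert 7 (step 1): P = [7];  Q = [1]
  Insert 1 (step 2): P = [1] / [7];  Q = [1] / [2]
  Insert 8 (step 3): P = [1, 8] / [7];  Q = [1, 3] / [2]
  Insert 2 (step 4): P = [1, 2] / [7, 8];  Q = [1, 3] / [2, 4]
  Insert 5 (step 5): P = [1, 2, 5] / [7, 8];  Q = [1, 3, 5] / [2, 4]
  Insert 6 (step 6): P = [1, 2, 5, 6] / [7, 8];  Q = [1, 3, 5, 6] / [2, 4]
  Insert 3 (step 7): P = [1, 2, 3, 6] / [5, 8] / [7];  Q = [1, 3, 5, 6] / [2, 4] / [7]
  Insert 4 (step 8): P = [1, 2, 3, 4] / [5, 6] / [7, 8];  Q = [1, 3, 5, 6] / [2, 4] / [7, 8]
Final shape: (4, 2, 2).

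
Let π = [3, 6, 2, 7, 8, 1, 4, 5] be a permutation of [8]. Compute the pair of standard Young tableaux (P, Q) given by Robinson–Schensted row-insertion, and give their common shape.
P = [1, 4, 5, 8] / [2, 6, 7] / [3];  Q = [1, 2, 4, 5] / [3, 7, 8] / [6];  common shape = (4, 3, 1)

Row-insert the values π_1, π_2, … into P one at a time, bumping the leftmost entry strictly greater than the inserted value down to the next row. The recording tableau Q records, in position (i, j), the step at which that cell was added to P.
  Insert 3 (step 1): P = [3];  Q = [1]
  Insert 6 (step 2): P = [3, 6];  Q = [1, 2]
  Insert 2 (step 3): P = [2, 6] / [3];  Q = [1, 2] / [3]
  Insert 7 (step 4): P = [2, 6, 7] / [3];  Q = [1, 2, 4] / [3]
  Insert 8 (step 5): P = [2, 6, 7, 8] / [3];  Q = [1, 2, 4, 5] / [3]
  Insert 1 (step 6): P = [1, 6, 7, 8] / [2] / [3];  Q = [1, 2, 4, 5] / [3] / [6]
  Insert 4 (step 7): P = [1, 4, 7, 8] / [2, 6] / [3];  Q = [1, 2, 4, 5] / [3, 7] / [6]
  Insert 5 (step 8): P = [1, 4, 5, 8] / [2, 6, 7] / [3];  Q = [1, 2, 4, 5] / [3, 7, 8] / [6]
Final shape: (4, 3, 1).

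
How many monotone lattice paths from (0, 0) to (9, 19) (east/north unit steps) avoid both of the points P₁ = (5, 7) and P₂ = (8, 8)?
Number of paths = 5349036

Inclusion–exclusion. Total paths: C(28, 9) = 6906900. Through P₁: C(12, 5)·C(16, 4) = 1441440. Through P₂: C(16, 8)·C(12, 1) = 154440. Since P₁ is strictly southwest of P₂, a monotone path through both must visit P₁ then P₂; paths through both = C(12, 5)·C(4, 3)·C(12, 1) = 38016. Avoid both = 6906900 − 1441440 − 154440 + 38016 = 5349036.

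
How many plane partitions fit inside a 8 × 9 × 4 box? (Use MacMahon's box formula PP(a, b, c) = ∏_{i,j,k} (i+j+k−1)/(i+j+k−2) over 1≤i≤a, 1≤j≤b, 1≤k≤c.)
PP(8, 9, 4) = 151561524301616

Evaluate the triple product over i = 1..8, j = 1..9, k = 1..4. The factors are (2/1) · (3/2) · (4/3) · (5/4) · (3/2) · (4/3) · (5/4) · (6/5) · … (288 factors total). The numerators and denominators telescope so the product is an integer; carrying out the multiplication exactly gives PP(8, 9, 4) = 151561524301616.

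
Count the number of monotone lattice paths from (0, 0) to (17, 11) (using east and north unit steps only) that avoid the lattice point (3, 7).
Number of paths = 21106980

Total paths from (0, 0) to (17, 11): C(28, 17) = 21474180. Paths through (3, 7): (paths (0, 0) → (3, 7)) × (paths (3, 7) → (17, 11)) = C(10, 3) · C(18, 14) = 120 · 3060 = 367200. Avoidance count = 21474180 − 367200 = 21106980.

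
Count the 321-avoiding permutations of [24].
C_24 = 1289904147324

These 321-avoiding permutations are counted by the Catalan number C_n = (1/(n + 1)) · C(2n, n). For n = 24: C_24 = (1/25) · C(48, 24) = 32247603683100/25 = 1289904147324.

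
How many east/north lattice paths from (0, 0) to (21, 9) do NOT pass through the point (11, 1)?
Number of paths = 13782054

Total paths from (0, 0) to (21, 9): C(30, 21) = 14307150. Paths through (11, 1): (paths (0, 0) → (11, 1)) × (paths (11, 1) → (21, 9)) = C(12, 11) · C(18, 10) = 12 · 43758 = 525096. Avoidance count = 14307150 − 525096 = 13782054.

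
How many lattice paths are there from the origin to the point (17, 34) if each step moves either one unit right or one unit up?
Number of paths = 14771069086725

A monotone lattice path from (0, 0) to (17, 34) consists of 17 east steps and 34 north steps in some order, so it is determined by which 17 of the 51 steps are east. The count is C(51, 17) = 14771069086725.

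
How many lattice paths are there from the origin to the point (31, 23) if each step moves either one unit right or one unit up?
Number of paths = 1085929983159840

A monotone lattice path from (0, 0) to (31, 23) consists of 31 east steps and 23 north steps in some order, so it is determined by which 31 of the 54 steps are east. The count is C(54, 31) = 1085929983159840.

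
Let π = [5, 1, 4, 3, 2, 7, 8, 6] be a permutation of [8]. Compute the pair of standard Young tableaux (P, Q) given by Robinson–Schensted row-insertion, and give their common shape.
P = [1, 2, 6, 8] / [3, 7] / [4] / [5];  Q = [1, 3, 6, 7] / [2, 8] / [4] / [5];  common shape = (4, 2, 1, 1)

Row-insert the values π_1, π_2, … into P one at a time, bumping the leftmost entry strictly greater than the inserted value down to the next row. The recording tableau Q records, in position (i, j), the step at which that cell was added to P.
  Insert 5 (step 1): P = [5];  Q = [1]
  Insert 1 (step 2): P = [1] / [5];  Q = [1] / [2]
  Insert 4 (step 3): P = [1, 4] / [5];  Q = [1, 3] / [2]
  Insert 3 (step 4): P = [1, 3] / [4] / [5];  Q = [1, 3] / [2] / [4]
  Insert 2 (step 5): P = [1, 2] / [3] / [4] / [5];  Q = [1, 3] / [2] / [4] / [5]
  Insert 7 (step 6): P = [1, 2, 7] / [3] / [4] / [5];  Q = [1, 3, 6] / [2] / [4] / [5]
  Insert 8 (step 7): P = [1, 2, 7, 8] / [3] / [4] / [5];  Q = [1, 3, 6, 7] / [2] / [4] / [5]
  Insert 6 (step 8): P = [1, 2, 6, 8] / [3, 7] / [4] / [5];  Q = [1, 3, 6, 7] / [2, 8] / [4] / [5]
Final shape: (4, 2, 1, 1).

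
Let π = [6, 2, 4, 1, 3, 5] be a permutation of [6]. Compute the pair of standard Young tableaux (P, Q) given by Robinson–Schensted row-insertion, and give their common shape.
P = [1, 3, 5] / [2, 4] / [6];  Q = [1, 3, 6] / [2, 5] / [4];  common shape = (3, 2, 1)

Row-insert the values π_1, π_2, … into P one at a time, bumping the leftmost entry strictly greater than the inserted value down to the next row. The recording tableau Q records, in position (i, j), the step at which that cell was added to P.
  Insert 6 (step 1): P = [6];  Q = [1]
  Insert 2 (step 2): P = [2] / [6];  Q = [1] / [2]
  Insert 4 (step 3): P = [2, 4] / [6];  Q = [1, 3] / [2]
  Insert 1 (step 4): P = [1, 4] / [2] / [6];  Q = [1, 3] / [2] / [4]
  Insert 3 (step 5): P = [1, 3] / [2, 4] / [6];  Q = [1, 3] / [2, 5] / [4]
  Insert 5 (step 6): P = [1, 3, 5] / [2, 4] / [6];  Q = [1, 3, 6] / [2, 5] / [4]
Final shape: (3, 2, 1).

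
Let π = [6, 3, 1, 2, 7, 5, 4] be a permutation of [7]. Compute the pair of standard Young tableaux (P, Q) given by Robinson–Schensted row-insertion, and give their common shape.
P = [1, 2, 4] / [3, 5] / [6, 7];  Q = [1, 4, 5] / [2, 6] / [3, 7];  common shape = (3, 2, 2)

Row-insert the values π_1, π_2, … into P one at a time, bumping the leftmost entry strictly greater than the inserted value down to the next row. The recording tableau Q records, in position (i, j), the step at which that cell was added to P.
  Insert 6 (step 1): P = [6];  Q = [1]
  Insert 3 (step 2): P = [3] / [6];  Q = [1] / [2]
  Insert 1 (step 3): P = [1] / [3] / [6];  Q = [1] / [2] / [3]
  Insert 2 (step 4): P = [1, 2] / [3] / [6];  Q = [1, 4] / [2] / [3]
  Insert 7 (step 5): P = [1, 2, 7] / [3] / [6];  Q = [1, 4, 5] / [2] / [3]
  Insert 5 (step 6): P = [1, 2, 5] / [3, 7] / [6];  Q = [1, 4, 5] / [2, 6] / [3]
  Insert 4 (step 7): P = [1, 2, 4] / [3, 5] / [6, 7];  Q = [1, 4, 5] / [2, 6] / [3, 7]
Final shape: (3, 2, 2).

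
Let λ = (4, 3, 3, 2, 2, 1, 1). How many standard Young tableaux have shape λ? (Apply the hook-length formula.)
# SYT of shape (4, 3, 3, 2, 2, 1, 1) = 416988

Hook-length formula: f^λ = n! / Π hook(c), product over all cells c of the Young diagram. For λ = (4, 3, 3, 2, 2, 1, 1), n = 16 boxes. Hook lengths by row (left-to-right, top-to-bottom): [10, 7, 4, 1]; [8, 5, 2]; [7, 4, 1]; [5, 2]; [4, 1]; [2]; [1]. Product of hooks = 50176000. So f^λ = 16! / 50176000 = 20922789888000 / 50176000 = 416988.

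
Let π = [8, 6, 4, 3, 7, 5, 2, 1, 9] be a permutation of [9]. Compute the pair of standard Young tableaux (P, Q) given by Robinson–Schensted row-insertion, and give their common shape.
P = [1, 5, 9] / [2, 7] / [3] / [4] / [6] / [8];  Q = [1, 5, 9] / [2, 6] / [3] / [4] / [7] / [8];  common shape = (3, 2, 1, 1, 1, 1)

Row-insert the values π_1, π_2, … into P one at a time, bumping the leftmost entry strictly greater than the inserted value down to the next row. The recording tableau Q records, in position (i, j), the step at which that cell was added to P.
  Insert 8 (step 1): P = [8];  Q = [1]
  Insert 6 (step 2): P = [6] / [8];  Q = [1] / [2]
  Insert 4 (step 3): P = [4] / [6] / [8];  Q = [1] / [2] / [3]
  Insert 3 (step 4): P = [3] / [4] / [6] / [8];  Q = [1] / [2] / [3] / [4]
  Insert 7 (step 5): P = [3, 7] / [4] / [6] / [8];  Q = [1, 5] / [2] / [3] / [4]
  Insert 5 (step 6): P = [3, 5] / [4, 7] / [6] / [8];  Q = [1, 5] / [2, 6] / [3] / [4]
  Insert 2 (step 7): P = [2, 5] / [3, 7] / [4] / [6] / [8];  Q = [1, 5] / [2, 6] / [3] / [4] / [7]
  Insert 1 (step 8): P = [1, 5] / [2, 7] / [3] / [4] / [6] / [8];  Q = [1, 5] / [2, 6] / [3] / [4] / [7] / [8]
  Insert 9 (step 9): P = [1, 5, 9] / [2, 7] / [3] / [4] / [6] / [8];  Q = [1, 5, 9] / [2, 6] / [3] / [4] / [7] / [8]
Final shape: (3, 2, 1, 1, 1, 1).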